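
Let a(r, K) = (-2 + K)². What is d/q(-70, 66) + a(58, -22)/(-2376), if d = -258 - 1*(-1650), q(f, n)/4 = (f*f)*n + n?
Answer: -1346/5577 ≈ -0.24135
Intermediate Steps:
q(f, n) = 4*n + 4*n*f² (q(f, n) = 4*((f*f)*n + n) = 4*(f²*n + n) = 4*(n*f² + n) = 4*(n + n*f²) = 4*n + 4*n*f²)
d = 1392 (d = -258 + 1650 = 1392)
d/q(-70, 66) + a(58, -22)/(-2376) = 1392/((4*66*(1 + (-70)²))) + (-2 - 22)²/(-2376) = 1392/((4*66*(1 + 4900))) + (-24)²*(-1/2376) = 1392/((4*66*4901)) + 576*(-1/2376) = 1392/1293864 - 8/33 = 1392*(1/1293864) - 8/33 = 2/1859 - 8/33 = -1346/5577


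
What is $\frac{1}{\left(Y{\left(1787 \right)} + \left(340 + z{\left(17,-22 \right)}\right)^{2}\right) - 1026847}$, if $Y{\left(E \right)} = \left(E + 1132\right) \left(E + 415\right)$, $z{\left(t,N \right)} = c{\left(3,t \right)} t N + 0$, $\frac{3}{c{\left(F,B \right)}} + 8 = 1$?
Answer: $\frac{49}{276902763} \approx 1.7696 \cdot 10^{-7}$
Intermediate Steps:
$c{\left(F,B \right)} = - \frac{3}{7}$ ($c{\left(F,B \right)} = \frac{3}{-8 + 1} = \frac{3}{-7} = 3 \left(- \frac{1}{7}\right) = - \frac{3}{7}$)
$z{\left(t,N \right)} = - \frac{3 N t}{7}$ ($z{\left(t,N \right)} = - \frac{3 t N}{7} + 0 = - \frac{3 N t}{7} + 0 = - \frac{3 N t}{7}$)
$Y{\left(E \right)} = \left(415 + E\right) \left(1132 + E\right)$ ($Y{\left(E \right)} = \left(1132 + E\right) \left(415 + E\right) = \left(415 + E\right) \left(1132 + E\right)$)
$\frac{1}{\left(Y{\left(1787 \right)} + \left(340 + z{\left(17,-22 \right)}\right)^{2}\right) - 1026847} = \frac{1}{\left(\left(469780 + 1787^{2} + 1547 \cdot 1787\right) + \left(340 - \left(- \frac{66}{7}\right) 17\right)^{2}\right) - 1026847} = \frac{1}{\left(\left(469780 + 3193369 + 2764489\right) + \left(340 + \frac{1122}{7}\right)^{2}\right) - 1026847} = \frac{1}{\left(6427638 + \left(\frac{3502}{7}\right)^{2}\right) - 1026847} = \frac{1}{\left(6427638 + \frac{12264004}{49}\right) - 1026847} = \frac{1}{\frac{327218266}{49} - 1026847} = \frac{1}{\frac{276902763}{49}} = \frac{49}{276902763}$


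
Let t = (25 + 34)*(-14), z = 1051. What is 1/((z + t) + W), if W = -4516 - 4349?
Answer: -1/8640 ≈ -0.00011574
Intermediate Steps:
t = -826 (t = 59*(-14) = -826)
W = -8865
1/((z + t) + W) = 1/((1051 - 826) - 8865) = 1/(225 - 8865) = 1/(-8640) = -1/8640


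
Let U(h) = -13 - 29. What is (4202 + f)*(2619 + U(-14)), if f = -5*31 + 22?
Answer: 10485813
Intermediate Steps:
U(h) = -42
f = -133 (f = -155 + 22 = -133)
(4202 + f)*(2619 + U(-14)) = (4202 - 133)*(2619 - 42) = 4069*2577 = 10485813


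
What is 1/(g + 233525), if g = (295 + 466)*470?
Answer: 1/591195 ≈ 1.6915e-6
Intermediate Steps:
g = 357670 (g = 761*470 = 357670)
1/(g + 233525) = 1/(357670 + 233525) = 1/591195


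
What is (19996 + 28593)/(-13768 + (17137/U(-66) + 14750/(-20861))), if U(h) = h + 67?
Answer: 1013615129/70265959 ≈ 14.425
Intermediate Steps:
U(h) = 67 + h
(19996 + 28593)/(-13768 + (17137/U(-66) + 14750/(-20861))) = (19996 + 28593)/(-13768 + (17137/(67 - 66) + 14750/(-20861))) = 48589/(-13768 + (17137/1 + 14750*(-1/20861))) = 48589/(-13768 + (17137*1 - 14750/20861)) = 48589/(-13768 + (17137 - 14750/20861)) = 48589/(-13768 + 357480207/20861) = 48589/(70265959/20861) = 48589*(20861/70265959) = 1013615129/70265959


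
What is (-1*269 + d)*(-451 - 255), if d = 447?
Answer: -125668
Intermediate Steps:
(-1*269 + d)*(-451 - 255) = (-1*269 + 447)*(-451 - 255) = (-269 + 447)*(-706) = 178*(-706) = -125668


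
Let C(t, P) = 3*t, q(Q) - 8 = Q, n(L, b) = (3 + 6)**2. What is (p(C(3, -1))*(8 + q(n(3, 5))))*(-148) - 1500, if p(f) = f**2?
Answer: -1164336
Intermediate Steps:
n(L, b) = 81 (n(L, b) = 9**2 = 81)
q(Q) = 8 + Q
(p(C(3, -1))*(8 + q(n(3, 5))))*(-148) - 1500 = ((3*3)**2*(8 + (8 + 81)))*(-148) - 1500 = (9**2*(8 + 89))*(-148) - 1500 = (81*97)*(-148) - 1500 = 7857*(-148) - 1500 = -1162836 - 1500 = -1164336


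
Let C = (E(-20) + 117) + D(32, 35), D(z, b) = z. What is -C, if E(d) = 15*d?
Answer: 151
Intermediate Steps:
C = -151 (C = (15*(-20) + 117) + 32 = (-300 + 117) + 32 = -183 + 32 = -151)
-C = -1*(-151) = 151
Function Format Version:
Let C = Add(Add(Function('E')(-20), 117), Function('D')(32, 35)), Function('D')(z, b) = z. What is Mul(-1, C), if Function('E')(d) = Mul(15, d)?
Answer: 151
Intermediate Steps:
C = -151 (C = Add(Add(Mul(15, -20), 117), 32) = Add(Add(-300, 117), 32) = Add(-183, 32) = -151)
Mul(-1, C) = Mul(-1, -151) = 151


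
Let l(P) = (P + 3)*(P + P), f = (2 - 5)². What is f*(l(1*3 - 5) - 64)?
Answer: -612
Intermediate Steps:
f = 9 (f = (-3)² = 9)
l(P) = 2*P*(3 + P) (l(P) = (3 + P)*(2*P) = 2*P*(3 + P))
f*(l(1*3 - 5) - 64) = 9*(2*(1*3 - 5)*(3 + (1*3 - 5)) - 64) = 9*(2*(3 - 5)*(3 + (3 - 5)) - 64) = 9*(2*(-2)*(3 - 2) - 64) = 9*(2*(-2)*1 - 64) = 9*(-4 - 64) = 9*(-68) = -612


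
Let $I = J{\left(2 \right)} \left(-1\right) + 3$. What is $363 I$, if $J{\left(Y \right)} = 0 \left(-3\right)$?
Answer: $1089$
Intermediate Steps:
$J{\left(Y \right)} = 0$
$I = 3$ ($I = 0 \left(-1\right) + 3 = 0 + 3 = 3$)
$363 I = 363 \cdot 3 = 1089$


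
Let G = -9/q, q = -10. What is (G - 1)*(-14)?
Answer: 7/5 ≈ 1.4000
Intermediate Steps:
G = 9/10 (G = -9/(-10) = -9*(-⅒) = 9/10 ≈ 0.90000)
(G - 1)*(-14) = (9/10 - 1)*(-14) = -⅒*(-14) = 7/5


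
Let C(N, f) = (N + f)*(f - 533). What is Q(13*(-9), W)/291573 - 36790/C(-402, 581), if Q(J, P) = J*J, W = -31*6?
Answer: -196469533/46392504 ≈ -4.2349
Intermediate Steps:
C(N, f) = (-533 + f)*(N + f) (C(N, f) = (N + f)*(-533 + f) = (-533 + f)*(N + f))
W = -186
Q(J, P) = J²
Q(13*(-9), W)/291573 - 36790/C(-402, 581) = (13*(-9))²/291573 - 36790/(581² - 533*(-402) - 533*581 - 402*581) = (-117)²*(1/291573) - 36790/(337561 + 214266 - 309673 - 233562) = 13689*(1/291573) - 36790/8592 = 507/10799 - 36790*1/8592 = 507/10799 - 18395/4296 = -196469533/46392504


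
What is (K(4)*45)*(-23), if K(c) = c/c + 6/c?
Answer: -5175/2 ≈ -2587.5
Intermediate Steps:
K(c) = 1 + 6/c
(K(4)*45)*(-23) = (((6 + 4)/4)*45)*(-23) = (((¼)*10)*45)*(-23) = ((5/2)*45)*(-23) = (225/2)*(-23) = -5175/2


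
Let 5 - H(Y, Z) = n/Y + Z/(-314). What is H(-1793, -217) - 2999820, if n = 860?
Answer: -1688901963671/563002 ≈ -2.9998e+6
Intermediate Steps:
H(Y, Z) = 5 - 860/Y + Z/314 (H(Y, Z) = 5 - (860/Y + Z/(-314)) = 5 - (860/Y + Z*(-1/314)) = 5 - (860/Y - Z/314) = 5 + (-860/Y + Z/314) = 5 - 860/Y + Z/314)
H(-1793, -217) - 2999820 = (5 - 860/(-1793) + (1/314)*(-217)) - 2999820 = (5 - 860*(-1/1793) - 217/314) - 2999820 = (5 + 860/1793 - 217/314) - 2999820 = 2695969/563002 - 2999820 = -1688901963671/563002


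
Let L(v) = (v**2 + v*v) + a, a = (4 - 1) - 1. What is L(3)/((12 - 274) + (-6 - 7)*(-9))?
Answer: -4/29 ≈ -0.13793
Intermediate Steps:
a = 2 (a = 3 - 1 = 2)
L(v) = 2 + 2*v**2 (L(v) = (v**2 + v*v) + 2 = (v**2 + v**2) + 2 = 2*v**2 + 2 = 2 + 2*v**2)
L(3)/((12 - 274) + (-6 - 7)*(-9)) = (2 + 2*3**2)/((12 - 274) + (-6 - 7)*(-9)) = (2 + 2*9)/(-262 - 13*(-9)) = (2 + 18)/(-262 + 117) = 20/(-145) = 20*(-1/145) = -4/29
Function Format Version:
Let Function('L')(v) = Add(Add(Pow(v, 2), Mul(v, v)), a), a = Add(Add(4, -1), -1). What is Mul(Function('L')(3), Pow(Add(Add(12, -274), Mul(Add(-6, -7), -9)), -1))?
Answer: Rational(-4, 29) ≈ -0.13793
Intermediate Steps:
a = 2 (a = Add(3, -1) = 2)
Function('L')(v) = Add(2, Mul(2, Pow(v, 2))) (Function('L')(v) = Add(Add(Pow(v, 2), Mul(v, v)), 2) = Add(Add(Pow(v, 2), Pow(v, 2)), 2) = Add(Mul(2, Pow(v, 2)), 2) = Add(2, Mul(2, Pow(v, 2))))
Mul(Function('L')(3), Pow(Add(Add(12, -274), Mul(Add(-6, -7), -9)), -1)) = Mul(Add(2, Mul(2, Pow(3, 2))), Pow(Add(Add(12, -274), Mul(Add(-6, -7), -9)), -1)) = Mul(Add(2, Mul(2, 9)), Pow(Add(-262, Mul(-13, -9)), -1)) = Mul(Add(2, 18), Pow(Add(-262, 117), -1)) = Mul(20, Pow(-145, -1)) = Mul(20, Rational(-1, 145)) = Rational(-4, 29)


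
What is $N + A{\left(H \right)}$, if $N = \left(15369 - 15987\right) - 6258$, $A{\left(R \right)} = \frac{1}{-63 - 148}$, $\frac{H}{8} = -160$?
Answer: $- \frac{1450837}{211} \approx -6876.0$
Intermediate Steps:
$H = -1280$ ($H = 8 \left(-160\right) = -1280$)
$A{\left(R \right)} = - \frac{1}{211}$ ($A{\left(R \right)} = \frac{1}{-211} = - \frac{1}{211}$)
$N = -6876$ ($N = -618 - 6258 = -6876$)
$N + A{\left(H \right)} = -6876 - \frac{1}{211} = - \frac{1450837}{211}$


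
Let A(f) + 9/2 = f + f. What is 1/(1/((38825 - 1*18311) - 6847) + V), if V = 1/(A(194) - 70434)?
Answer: 1914760367/112767 ≈ 16980.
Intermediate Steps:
A(f) = -9/2 + 2*f (A(f) = -9/2 + (f + f) = -9/2 + 2*f)
V = -2/140101 (V = 1/((-9/2 + 2*194) - 70434) = 1/((-9/2 + 388) - 70434) = 1/(767/2 - 70434) = 1/(-140101/2) = -2/140101 ≈ -1.4275e-5)
1/(1/((38825 - 1*18311) - 6847) + V) = 1/(1/((38825 - 1*18311) - 6847) - 2/140101) = 1/(1/((38825 - 18311) - 6847) - 2/140101) = 1/(1/(20514 - 6847) - 2/140101) = 1/(1/13667 - 2/140101) = 1/(112767/1914760367) = 1914760367/112767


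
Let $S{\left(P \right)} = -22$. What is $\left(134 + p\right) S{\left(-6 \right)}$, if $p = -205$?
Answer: $1562$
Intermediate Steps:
$\left(134 + p\right) S{\left(-6 \right)} = \left(134 - 205\right) \left(-22\right) = \left(-71\right) \left(-22\right) = 1562$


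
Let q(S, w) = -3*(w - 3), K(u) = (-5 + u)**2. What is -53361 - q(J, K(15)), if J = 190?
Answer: -53070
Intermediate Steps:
q(S, w) = 9 - 3*w (q(S, w) = -3*(-3 + w) = 9 - 3*w)
-53361 - q(J, K(15)) = -53361 - (9 - 3*(-5 + 15)**2) = -53361 - (9 - 3*10**2) = -53361 - (9 - 3*100) = -53361 - (9 - 300) = -53361 - 1*(-291) = -53361 + 291 = -53070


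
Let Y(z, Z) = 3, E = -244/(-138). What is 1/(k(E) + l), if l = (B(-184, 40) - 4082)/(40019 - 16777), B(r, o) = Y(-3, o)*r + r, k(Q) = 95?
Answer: 11621/1101586 ≈ 0.010549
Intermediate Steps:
E = 122/69 (E = -244*(-1/138) = 122/69 ≈ 1.7681)
B(r, o) = 4*r (B(r, o) = 3*r + r = 4*r)
l = -2409/11621 (l = (4*(-184) - 4082)/(40019 - 16777) = (-736 - 4082)/23242 = -4818*1/23242 = -2409/11621 ≈ -0.20730)
1/(k(E) + l) = 1/(95 - 2409/11621) = 1/(1101586/11621) = 11621/1101586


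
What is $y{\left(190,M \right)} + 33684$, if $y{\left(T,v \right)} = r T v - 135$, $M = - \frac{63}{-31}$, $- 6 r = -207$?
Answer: $\frac{1452984}{31} \approx 46870.0$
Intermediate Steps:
$r = \frac{69}{2}$ ($r = \left(- \frac{1}{6}\right) \left(-207\right) = \frac{69}{2} \approx 34.5$)
$M = \frac{63}{31}$ ($M = \left(-63\right) \left(- \frac{1}{31}\right) = \frac{63}{31} \approx 2.0323$)
$y{\left(T,v \right)} = -135 + \frac{69 T v}{2}$ ($y{\left(T,v \right)} = \frac{69 T}{2} v - 135 = \frac{69 T v}{2} - 135 = -135 + \frac{69 T v}{2}$)
$y{\left(190,M \right)} + 33684 = \left(-135 + \frac{69}{2} \cdot 190 \cdot \frac{63}{31}\right) + 33684 = \left(-135 + \frac{412965}{31}\right) + 33684 = \frac{408780}{31} + 33684 = \frac{1452984}{31}$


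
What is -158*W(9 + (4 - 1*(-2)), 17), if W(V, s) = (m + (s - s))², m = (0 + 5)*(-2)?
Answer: -15800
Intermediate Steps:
m = -10 (m = 5*(-2) = -10)
W(V, s) = 100 (W(V, s) = (-10 + (s - s))² = (-10 + 0)² = (-10)² = 100)
-158*W(9 + (4 - 1*(-2)), 17) = -158*100 = -15800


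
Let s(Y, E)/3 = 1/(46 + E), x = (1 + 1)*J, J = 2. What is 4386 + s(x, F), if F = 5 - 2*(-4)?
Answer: 258777/59 ≈ 4386.0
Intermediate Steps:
x = 4 (x = (1 + 1)*2 = 2*2 = 4)
F = 13 (F = 5 + 8 = 13)
s(Y, E) = 3/(46 + E)
4386 + s(x, F) = 4386 + 3/(46 + 13) = 4386 + 3/59 = 258777/59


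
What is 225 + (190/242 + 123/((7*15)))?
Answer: 961161/4235 ≈ 226.96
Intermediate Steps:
225 + (190/242 + 123/((7*15))) = 225 + (190*(1/242) + 123/105) = 225 + (95/121 + 123*(1/105)) = 225 + (95/121 + 41/35) = 225 + 8286/4235 = 961161/4235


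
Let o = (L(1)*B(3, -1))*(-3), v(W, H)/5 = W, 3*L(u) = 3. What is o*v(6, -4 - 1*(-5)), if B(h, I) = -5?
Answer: 450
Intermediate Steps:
L(u) = 1 (L(u) = (1/3)*3 = 1)
v(W, H) = 5*W
o = 15 (o = (1*(-5))*(-3) = -5*(-3) = 15)
o*v(6, -4 - 1*(-5)) = 15*(5*6) = 15*30 = 450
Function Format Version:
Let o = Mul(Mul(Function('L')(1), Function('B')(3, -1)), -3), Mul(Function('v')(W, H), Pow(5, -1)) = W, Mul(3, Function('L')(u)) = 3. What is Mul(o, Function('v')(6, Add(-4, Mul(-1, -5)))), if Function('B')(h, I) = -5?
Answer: 450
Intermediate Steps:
Function('L')(u) = 1 (Function('L')(u) = Mul(Rational(1, 3), 3) = 1)
Function('v')(W, H) = Mul(5, W)
o = 15 (o = Mul(Mul(1, -5), -3) = Mul(-5, -3) = 15)
Mul(o, Function('v')(6, Add(-4, Mul(-1, -5)))) = Mul(15, Mul(5, 6)) = Mul(15, 30) = 450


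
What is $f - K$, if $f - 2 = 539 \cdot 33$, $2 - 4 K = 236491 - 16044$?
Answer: $\frac{291601}{4} \approx 72900.0$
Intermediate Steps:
$K = - \frac{220445}{4}$ ($K = \frac{1}{2} - \frac{236491 - 16044}{4} = \frac{1}{2} - \frac{220447}{4} = - \frac{220445}{4} \approx -55111.0$)
$f = 17789$ ($f = 2 + 539 \cdot 33 = 2 + 17787 = 17789$)
$f - K = 17789 - - \frac{220445}{4} = 17789 + \frac{220445}{4} = \frac{291601}{4}$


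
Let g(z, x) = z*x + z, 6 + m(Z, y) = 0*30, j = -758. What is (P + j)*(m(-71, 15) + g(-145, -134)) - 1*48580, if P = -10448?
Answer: -216089054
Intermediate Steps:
m(Z, y) = -6 (m(Z, y) = -6 + 0*30 = -6 + 0 = -6)
g(z, x) = z + x*z (g(z, x) = x*z + z = z + x*z)
(P + j)*(m(-71, 15) + g(-145, -134)) - 1*48580 = (-10448 - 758)*(-6 - 145*(1 - 134)) - 1*48580 = -11206*(-6 - 145*(-133)) - 48580 = -11206*(-6 + 19285) - 48580 = -11206*19279 - 48580 = -216040474 - 48580 = -216089054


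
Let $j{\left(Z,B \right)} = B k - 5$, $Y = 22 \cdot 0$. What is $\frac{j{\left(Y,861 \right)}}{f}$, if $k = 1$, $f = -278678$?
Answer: $- \frac{428}{139339} \approx -0.0030716$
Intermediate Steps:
$Y = 0$
$j{\left(Z,B \right)} = -5 + B$ ($j{\left(Z,B \right)} = B 1 - 5 = B - 5 = -5 + B$)
$\frac{j{\left(Y,861 \right)}}{f} = \frac{-5 + 861}{-278678} = 856 \left(- \frac{1}{278678}\right) = - \frac{428}{139339}$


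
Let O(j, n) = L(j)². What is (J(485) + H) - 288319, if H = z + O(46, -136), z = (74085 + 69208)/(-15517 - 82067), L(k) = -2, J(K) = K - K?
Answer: -28135074253/97584 ≈ -2.8832e+5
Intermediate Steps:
J(K) = 0
O(j, n) = 4 (O(j, n) = (-2)² = 4)
z = -143293/97584 (z = 143293/(-97584) = 143293*(-1/97584) = -143293/97584 ≈ -1.4684)
H = 247043/97584 (H = -143293/97584 + 4 = 247043/97584 ≈ 2.5316)
(J(485) + H) - 288319 = (0 + 247043/97584) - 288319 = 247043/97584 - 288319 = -28135074253/97584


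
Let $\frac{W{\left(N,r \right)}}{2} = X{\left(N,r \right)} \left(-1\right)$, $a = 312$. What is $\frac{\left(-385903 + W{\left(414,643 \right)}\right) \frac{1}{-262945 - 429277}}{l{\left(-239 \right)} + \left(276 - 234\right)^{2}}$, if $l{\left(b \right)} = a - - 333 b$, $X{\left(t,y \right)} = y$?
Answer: $- \frac{129063}{17884939814} \approx -7.2163 \cdot 10^{-6}$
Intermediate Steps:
$W{\left(N,r \right)} = - 2 r$ ($W{\left(N,r \right)} = 2 r \left(-1\right) = 2 \left(- r\right) = - 2 r$)
$l{\left(b \right)} = 312 + 333 b$ ($l{\left(b \right)} = 312 - - 333 b = 312 + 333 b$)
$\frac{\left(-385903 + W{\left(414,643 \right)}\right) \frac{1}{-262945 - 429277}}{l{\left(-239 \right)} + \left(276 - 234\right)^{2}} = \frac{\left(-385903 - 1286\right) \frac{1}{-262945 - 429277}}{\left(312 + 333 \left(-239\right)\right) + \left(276 - 234\right)^{2}} = \frac{\left(-385903 - 1286\right) \frac{1}{-692222}}{\left(312 - 79587\right) + 42^{2}} = \frac{\left(-387189\right) \left(- \frac{1}{692222}\right)}{-79275 + 1764} = \frac{387189}{692222 \left(-77511\right)} = \frac{387189}{692222} \left(- \frac{1}{77511}\right) = - \frac{129063}{17884939814}$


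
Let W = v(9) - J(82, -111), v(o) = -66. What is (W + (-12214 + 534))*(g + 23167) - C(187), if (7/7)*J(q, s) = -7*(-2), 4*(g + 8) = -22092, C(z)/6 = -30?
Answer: -207399180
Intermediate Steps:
C(z) = -180 (C(z) = 6*(-30) = -180)
g = -5531 (g = -8 + (¼)*(-22092) = -8 - 5523 = -5531)
J(q, s) = 14 (J(q, s) = -7*(-2) = 14)
W = -80 (W = -66 - 1*14 = -66 - 14 = -80)
(W + (-12214 + 534))*(g + 23167) - C(187) = (-80 + (-12214 + 534))*(-5531 + 23167) - 1*(-180) = (-80 - 11680)*17636 + 180 = -11760*17636 + 180 = -207399360 + 180 = -207399180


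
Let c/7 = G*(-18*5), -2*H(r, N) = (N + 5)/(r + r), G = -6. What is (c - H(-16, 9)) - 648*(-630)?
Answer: 13184633/32 ≈ 4.1202e+5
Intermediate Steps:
H(r, N) = -(5 + N)/(4*r) (H(r, N) = -(N + 5)/(2*(r + r)) = -(5 + N)/(2*(2*r)) = -(5 + N)*1/(2*r)/2 = -(5 + N)/(4*r))
c = 3780 (c = 7*(-(-108)*5) = 7*(-6*(-90)) = 7*540 = 3780)
(c - H(-16, 9)) - 648*(-630) = (3780 - (-5 - 1*9)/(4*(-16))) - 648*(-630) = (3780 - (-1)*(-5 - 9)/(4*16)) + 408240 = (3780 - (-1)*(-14)/(4*16)) + 408240 = (3780 - 1*7/32) + 408240 = (3780 - 7/32) + 408240 = 120953/32 + 408240 = 13184633/32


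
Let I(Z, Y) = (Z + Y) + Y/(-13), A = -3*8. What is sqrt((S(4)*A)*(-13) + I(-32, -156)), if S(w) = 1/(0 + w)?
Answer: 7*I*sqrt(2) ≈ 9.8995*I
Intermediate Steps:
S(w) = 1/w
A = -24
I(Z, Y) = Z + 12*Y/13 (I(Z, Y) = (Y + Z) + Y*(-1/13) = (Y + Z) - Y/13 = Z + 12*Y/13)
sqrt((S(4)*A)*(-13) + I(-32, -156)) = sqrt((-24/4)*(-13) + (-32 + (12/13)*(-156))) = sqrt(((1/4)*(-24))*(-13) + (-32 - 144)) = sqrt(-6*(-13) - 176) = sqrt(78 - 176) = sqrt(-98) = 7*I*sqrt(2)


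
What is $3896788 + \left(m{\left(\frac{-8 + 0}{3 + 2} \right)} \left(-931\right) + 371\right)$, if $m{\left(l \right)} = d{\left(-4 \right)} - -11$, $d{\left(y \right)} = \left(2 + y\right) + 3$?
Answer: $3885987$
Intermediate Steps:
$d{\left(y \right)} = 5 + y$
$m{\left(l \right)} = 12$ ($m{\left(l \right)} = \left(5 - 4\right) - -11 = 1 + 11 = 12$)
$3896788 + \left(m{\left(\frac{-8 + 0}{3 + 2} \right)} \left(-931\right) + 371\right) = 3896788 + \left(12 \left(-931\right) + 371\right) = 3896788 + \left(-11172 + 371\right) = 3896788 - 10801 = 3885987$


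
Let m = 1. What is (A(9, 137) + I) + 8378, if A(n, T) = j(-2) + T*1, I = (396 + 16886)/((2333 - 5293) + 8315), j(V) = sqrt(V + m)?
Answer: 45615107/5355 + I ≈ 8518.2 + 1.0*I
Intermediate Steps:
j(V) = sqrt(1 + V) (j(V) = sqrt(V + 1) = sqrt(1 + V))
I = 17282/5355 (I = 17282/(-2960 + 8315) = 17282/5355 ≈ 3.2273)
A(n, T) = I + T (A(n, T) = sqrt(1 - 2) + T*1 = sqrt(-1) + T = I + T)
(A(9, 137) + I) + 8378 = ((I + 137) + 17282/5355) + 8378 = ((137 + I) + 17282/5355) + 8378 = (750917/5355 + I) + 8378 = 45615107/5355 + I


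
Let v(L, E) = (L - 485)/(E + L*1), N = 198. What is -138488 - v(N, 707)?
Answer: -125331353/905 ≈ -1.3849e+5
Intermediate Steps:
v(L, E) = (-485 + L)/(E + L)
-138488 - v(N, 707) = -138488 - (-485 + 198)/(707 + 198) = -138488 - (-287)/905 = -138488 - 1*(-287/905) = -138488 + 287/905 = -125331353/905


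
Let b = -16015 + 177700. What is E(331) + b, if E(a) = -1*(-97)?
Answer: 161782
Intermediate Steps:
b = 161685
E(a) = 97
E(331) + b = 97 + 161685 = 161782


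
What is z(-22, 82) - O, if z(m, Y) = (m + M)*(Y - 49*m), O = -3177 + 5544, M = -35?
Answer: -68487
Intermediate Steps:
O = 2367
z(m, Y) = (-35 + m)*(Y - 49*m) (z(m, Y) = (m - 35)*(Y - 49*m) = (-35 + m)*(Y - 49*m))
z(-22, 82) - O = (-49*(-22)² - 35*82 + 1715*(-22) + 82*(-22)) - 1*2367 = (-49*484 - 2870 - 37730 - 1804) - 2367 = (-23716 - 2870 - 37730 - 1804) - 2367 = -66120 - 2367 = -68487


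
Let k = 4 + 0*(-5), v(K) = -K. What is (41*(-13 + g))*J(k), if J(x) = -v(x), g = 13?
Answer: 0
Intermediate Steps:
k = 4 (k = 4 + 0 = 4)
J(x) = x (J(x) = -(-1)*x = x)
(41*(-13 + g))*J(k) = (41*(-13 + 13))*4 = (41*0)*4 = 0*4 = 0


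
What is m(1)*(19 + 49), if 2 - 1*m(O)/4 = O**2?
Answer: 272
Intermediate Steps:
m(O) = 8 - 4*O**2
m(1)*(19 + 49) = (8 - 4*1**2)*(19 + 49) = (8 - 4*1)*68 = (8 - 4)*68 = 4*68 = 272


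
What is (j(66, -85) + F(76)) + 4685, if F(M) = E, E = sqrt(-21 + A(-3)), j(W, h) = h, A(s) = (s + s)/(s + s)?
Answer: 4600 + 2*I*sqrt(5) ≈ 4600.0 + 4.4721*I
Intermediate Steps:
A(s) = 1 (A(s) = (2*s)/((2*s)) = (2*s)*(1/(2*s)) = 1)
E = 2*I*sqrt(5) (E = sqrt(-21 + 1) = sqrt(-20) = 2*I*sqrt(5) ≈ 4.4721*I)
F(M) = 2*I*sqrt(5)
(j(66, -85) + F(76)) + 4685 = (-85 + 2*I*sqrt(5)) + 4685 = 4600 + 2*I*sqrt(5)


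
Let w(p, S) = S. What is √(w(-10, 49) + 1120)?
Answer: √1169 ≈ 34.191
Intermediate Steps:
√(w(-10, 49) + 1120) = √(49 + 1120) = √1169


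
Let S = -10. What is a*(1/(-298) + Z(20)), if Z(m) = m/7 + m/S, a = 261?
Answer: 464841/2086 ≈ 222.84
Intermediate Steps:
Z(m) = 3*m/70 (Z(m) = m/7 + m/(-10) = m*(⅐) + m*(-⅒) = m/7 - m/10 = 3*m/70)
a*(1/(-298) + Z(20)) = 261*(1/(-298) + (3/70)*20) = 261*(-1/298 + 6/7) = 261*(1781/2086) = 464841/2086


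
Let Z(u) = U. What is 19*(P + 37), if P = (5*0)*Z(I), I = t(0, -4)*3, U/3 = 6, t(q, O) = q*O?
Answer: 703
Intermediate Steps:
t(q, O) = O*q
U = 18 (U = 3*6 = 18)
I = 0 (I = -4*0*3 = 0*3 = 0)
Z(u) = 18
P = 0 (P = (5*0)*18 = 0*18 = 0)
19*(P + 37) = 19*(0 + 37) = 19*37 = 703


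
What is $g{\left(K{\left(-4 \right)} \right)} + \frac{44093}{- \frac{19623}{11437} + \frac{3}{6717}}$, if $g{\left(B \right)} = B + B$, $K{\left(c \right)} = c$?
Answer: $- \frac{1129460379879}{43924460} \approx -25714.0$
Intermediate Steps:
$g{\left(B \right)} = 2 B$
$g{\left(K{\left(-4 \right)} \right)} + \frac{44093}{- \frac{19623}{11437} + \frac{3}{6717}} = 2 \left(-4\right) + \frac{44093}{- \frac{19623}{11437} + \frac{3}{6717}} = -8 + \frac{44093}{\left(-19623\right) \frac{1}{11437} + 3 \cdot \frac{1}{6717}} = -8 + \frac{44093}{- \frac{19623}{11437} + \frac{1}{2239}} = -8 + \frac{44093}{- \frac{43924460}{25607443}} = -8 + 44093 \left(- \frac{25607443}{43924460}\right) = -8 - \frac{1129108984199}{43924460} = - \frac{1129460379879}{43924460}$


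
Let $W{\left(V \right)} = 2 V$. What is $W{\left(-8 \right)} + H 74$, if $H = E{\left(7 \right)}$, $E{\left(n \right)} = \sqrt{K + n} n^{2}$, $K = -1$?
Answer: $-16 + 3626 \sqrt{6} \approx 8865.8$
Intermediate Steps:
$E{\left(n \right)} = n^{2} \sqrt{-1 + n}$ ($E{\left(n \right)} = \sqrt{-1 + n} n^{2} = n^{2} \sqrt{-1 + n}$)
$H = 49 \sqrt{6}$ ($H = 7^{2} \sqrt{-1 + 7} = 49 \sqrt{6} \approx 120.03$)
$W{\left(-8 \right)} + H 74 = 2 \left(-8\right) + 49 \sqrt{6} \cdot 74 = -16 + 3626 \sqrt{6}$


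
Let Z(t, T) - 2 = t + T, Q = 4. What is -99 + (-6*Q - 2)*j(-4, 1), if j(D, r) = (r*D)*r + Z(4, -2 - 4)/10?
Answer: 5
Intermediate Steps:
Z(t, T) = 2 + T + t (Z(t, T) = 2 + (t + T) = 2 + (T + t) = 2 + T + t)
j(D, r) = D*r² (j(D, r) = (r*D)*r + (2 + (-2 - 4) + 4)/10 = (D*r)*r + (2 - 6 + 4)*(⅒) = D*r² + 0*(⅒) = D*r² + 0 = D*r²)
-99 + (-6*Q - 2)*j(-4, 1) = -99 + (-6*4 - 2)*(-4*1²) = -99 + (-24 - 2)*(-4*1) = -99 - 26*(-4) = -99 + 104 = 5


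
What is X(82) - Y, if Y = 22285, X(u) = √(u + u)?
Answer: -22285 + 2*√41 ≈ -22272.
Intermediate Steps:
X(u) = √2*√u (X(u) = √(2*u) = √2*√u)
X(82) - Y = √2*√82 - 1*22285 = 2*√41 - 22285 = -22285 + 2*√41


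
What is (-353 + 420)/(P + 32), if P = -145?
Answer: -67/113 ≈ -0.59292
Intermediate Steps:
(-353 + 420)/(P + 32) = (-353 + 420)/(-145 + 32) = 67/(-113) = 67*(-1/113) = -67/113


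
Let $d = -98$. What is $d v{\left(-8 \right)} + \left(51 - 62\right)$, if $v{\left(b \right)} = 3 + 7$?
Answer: $-991$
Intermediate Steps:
$v{\left(b \right)} = 10$
$d v{\left(-8 \right)} + \left(51 - 62\right) = \left(-98\right) 10 + \left(51 - 62\right) = -980 + \left(51 - 62\right) = -980 - 11 = -991$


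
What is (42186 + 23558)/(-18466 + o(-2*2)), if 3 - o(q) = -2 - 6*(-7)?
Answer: -65744/18503 ≈ -3.5532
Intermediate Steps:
o(q) = -37 (o(q) = 3 - (-2 - 6*(-7)) = 3 - (-2 + 42) = 3 - 1*40 = 3 - 40 = -37)
(42186 + 23558)/(-18466 + o(-2*2)) = (42186 + 23558)/(-18466 - 37) = 65744/(-18503) = 65744*(-1/18503) = -65744/18503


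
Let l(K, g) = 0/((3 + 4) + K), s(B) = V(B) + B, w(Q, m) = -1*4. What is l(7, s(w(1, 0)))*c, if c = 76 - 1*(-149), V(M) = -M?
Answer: 0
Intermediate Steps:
w(Q, m) = -4
s(B) = 0 (s(B) = -B + B = 0)
c = 225 (c = 76 + 149 = 225)
l(K, g) = 0 (l(K, g) = 0/(7 + K) = 0)
l(7, s(w(1, 0)))*c = 0*225 = 0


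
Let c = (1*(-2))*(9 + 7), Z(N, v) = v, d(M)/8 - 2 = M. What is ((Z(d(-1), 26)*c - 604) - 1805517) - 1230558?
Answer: -3037511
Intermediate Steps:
d(M) = 16 + 8*M
c = -32 (c = -2*16 = -32)
((Z(d(-1), 26)*c - 604) - 1805517) - 1230558 = ((26*(-32) - 604) - 1805517) - 1230558 = ((-832 - 604) - 1805517) - 1230558 = (-1436 - 1805517) - 1230558 = -1806953 - 1230558 = -3037511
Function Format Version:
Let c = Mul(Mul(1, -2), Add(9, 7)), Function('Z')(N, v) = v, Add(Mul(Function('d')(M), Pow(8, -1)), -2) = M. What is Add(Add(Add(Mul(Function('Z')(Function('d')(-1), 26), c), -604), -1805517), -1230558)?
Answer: -3037511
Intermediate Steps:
Function('d')(M) = Add(16, Mul(8, M))
c = -32 (c = Mul(-2, 16) = -32)
Add(Add(Add(Mul(Function('Z')(Function('d')(-1), 26), c), -604), -1805517), -1230558) = Add(Add(Add(Mul(26, -32), -604), -1805517), -1230558) = Add(Add(Add(-832, -604), -1805517), -1230558) = Add(Add(-1436, -1805517), -1230558) = Add(-1806953, -1230558) = -3037511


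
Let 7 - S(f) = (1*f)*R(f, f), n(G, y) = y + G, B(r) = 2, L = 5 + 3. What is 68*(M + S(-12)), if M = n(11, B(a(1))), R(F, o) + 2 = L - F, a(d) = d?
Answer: 16048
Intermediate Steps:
L = 8
n(G, y) = G + y
R(F, o) = 6 - F (R(F, o) = -2 + (8 - F) = 6 - F)
M = 13 (M = 11 + 2 = 13)
S(f) = 7 - f*(6 - f) (S(f) = 7 - 1*f*(6 - f) = 7 - f*(6 - f))
68*(M + S(-12)) = 68*(13 + (7 - 12*(-6 - 12))) = 68*(13 + (7 - 12*(-18))) = 68*(13 + (7 + 216)) = 68*(13 + 223) = 68*236 = 16048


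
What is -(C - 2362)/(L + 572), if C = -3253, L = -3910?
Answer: -5615/3338 ≈ -1.6821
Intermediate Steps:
-(C - 2362)/(L + 572) = -(-3253 - 2362)/(-3910 + 572) = -(-5615)/(-3338) = -(-5615)*(-1)/3338 = -1*5615/3338 = -5615/3338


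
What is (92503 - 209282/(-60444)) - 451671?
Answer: -10854670655/30222 ≈ -3.5916e+5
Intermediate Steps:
(92503 - 209282/(-60444)) - 451671 = (92503 - 209282*(-1/60444)) - 451671 = (92503 + 104641/30222) - 451671 = 2795730307/30222 - 451671 = -10854670655/30222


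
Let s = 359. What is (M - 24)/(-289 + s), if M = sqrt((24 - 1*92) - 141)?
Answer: -12/35 + I*sqrt(209)/70 ≈ -0.34286 + 0.20653*I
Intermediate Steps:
M = I*sqrt(209) (M = sqrt((24 - 92) - 141) = sqrt(-68 - 141) = sqrt(-209) = I*sqrt(209) ≈ 14.457*I)
(M - 24)/(-289 + s) = (I*sqrt(209) - 24)/(-289 + 359) = (-24 + I*sqrt(209))/70 = (-24 + I*sqrt(209))*(1/70) = -12/35 + I*sqrt(209)/70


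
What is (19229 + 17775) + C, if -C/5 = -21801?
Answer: 146009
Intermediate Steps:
C = 109005 (C = -5*(-21801) = 109005)
(19229 + 17775) + C = (19229 + 17775) + 109005 = 37004 + 109005 = 146009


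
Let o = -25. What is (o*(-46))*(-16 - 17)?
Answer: -37950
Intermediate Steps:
(o*(-46))*(-16 - 17) = (-25*(-46))*(-16 - 17) = 1150*(-33) = -37950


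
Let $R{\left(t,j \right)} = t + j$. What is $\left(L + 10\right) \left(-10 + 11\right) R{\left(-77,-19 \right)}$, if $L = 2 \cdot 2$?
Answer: $-1344$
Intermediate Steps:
$L = 4$
$R{\left(t,j \right)} = j + t$
$\left(L + 10\right) \left(-10 + 11\right) R{\left(-77,-19 \right)} = \left(4 + 10\right) \left(-10 + 11\right) \left(-19 - 77\right) = 14 \cdot 1 \left(-96\right) = 14 \left(-96\right) = -1344$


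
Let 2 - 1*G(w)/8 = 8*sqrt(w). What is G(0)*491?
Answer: 7856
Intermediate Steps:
G(w) = 16 - 64*sqrt(w)
G(0)*491 = (16 - 64*sqrt(0))*491 = (16 - 64*0)*491 = (16 + 0)*491 = 16*491 = 7856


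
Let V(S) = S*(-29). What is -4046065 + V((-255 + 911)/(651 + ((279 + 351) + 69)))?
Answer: -2731103387/675 ≈ -4.0461e+6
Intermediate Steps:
V(S) = -29*S
-4046065 + V((-255 + 911)/(651 + ((279 + 351) + 69))) = -4046065 - 29*(-255 + 911)/(651 + ((279 + 351) + 69)) = -4046065 - 19024/(651 + (630 + 69)) = -4046065 - 19024/(651 + 699) = -4046065 - 19024/1350 = -4046065 - 29*328/675 = -4046065 - 9512/675 = -2731103387/675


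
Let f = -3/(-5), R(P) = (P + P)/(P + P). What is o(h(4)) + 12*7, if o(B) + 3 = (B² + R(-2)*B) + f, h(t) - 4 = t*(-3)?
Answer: 688/5 ≈ 137.60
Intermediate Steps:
R(P) = 1 (R(P) = (2*P)/((2*P)) = (2*P)*(1/(2*P)) = 1)
f = ⅗ (f = -3*(-⅕) = ⅗ ≈ 0.60000)
h(t) = 4 - 3*t (h(t) = 4 + t*(-3) = 4 - 3*t)
o(B) = -12/5 + B + B² (o(B) = -3 + ((B² + 1*B) + ⅗) = -3 + ((B² + B) + ⅗) = -3 + ((B + B²) + ⅗) = -3 + (⅗ + B + B²) = -12/5 + B + B²)
o(h(4)) + 12*7 = (-12/5 + (4 - 3*4) + (4 - 3*4)²) + 12*7 = (-12/5 + (4 - 12) + (4 - 12)²) + 84 = (-12/5 - 8 + (-8)²) + 84 = (-12/5 - 8 + 64) + 84 = 268/5 + 84 = 688/5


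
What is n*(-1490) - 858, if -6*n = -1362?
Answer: -339088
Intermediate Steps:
n = 227 (n = -⅙*(-1362) = 227)
n*(-1490) - 858 = 227*(-1490) - 858 = -338230 - 858 = -339088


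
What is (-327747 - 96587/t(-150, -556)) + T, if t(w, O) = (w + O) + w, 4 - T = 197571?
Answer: -449572197/856 ≈ -5.2520e+5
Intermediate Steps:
T = -197567 (T = 4 - 1*197571 = 4 - 197571 = -197567)
t(w, O) = O + 2*w (t(w, O) = (O + w) + w = O + 2*w)
(-327747 - 96587/t(-150, -556)) + T = (-327747 - 96587/(-556 + 2*(-150))) - 197567 = (-327747 - 96587/(-556 - 300)) - 197567 = (-327747 - 96587/(-856)) - 197567 = (-327747 - 96587*(-1/856)) - 197567 = (-327747 + 96587/856) - 197567 = -280454845/856 - 197567 = -449572197/856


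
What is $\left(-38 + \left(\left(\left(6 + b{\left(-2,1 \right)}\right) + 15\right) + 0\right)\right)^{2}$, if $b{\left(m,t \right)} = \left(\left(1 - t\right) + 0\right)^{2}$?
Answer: $289$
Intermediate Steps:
$b{\left(m,t \right)} = \left(1 - t\right)^{2}$
$\left(-38 + \left(\left(\left(6 + b{\left(-2,1 \right)}\right) + 15\right) + 0\right)\right)^{2} = \left(-38 + \left(\left(\left(6 + \left(-1 + 1\right)^{2}\right) + 15\right) + 0\right)\right)^{2} = \left(-38 + \left(\left(\left(6 + 0^{2}\right) + 15\right) + 0\right)\right)^{2} = \left(-38 + \left(\left(\left(6 + 0\right) + 15\right) + 0\right)\right)^{2} = \left(-38 + \left(\left(6 + 15\right) + 0\right)\right)^{2} = \left(-38 + \left(21 + 0\right)\right)^{2} = \left(-38 + 21\right)^{2} = \left(-17\right)^{2} = 289$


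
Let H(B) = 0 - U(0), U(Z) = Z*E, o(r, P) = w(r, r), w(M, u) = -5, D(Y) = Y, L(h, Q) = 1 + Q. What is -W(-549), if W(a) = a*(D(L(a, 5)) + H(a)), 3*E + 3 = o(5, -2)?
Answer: 3294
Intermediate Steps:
o(r, P) = -5
E = -8/3 (E = -1 + (⅓)*(-5) = -1 - 5/3 = -8/3 ≈ -2.6667)
U(Z) = -8*Z/3 (U(Z) = Z*(-8/3) = -8*Z/3)
H(B) = 0 (H(B) = 0 - (-8)*0/3 = 0 - 1*0 = 0 + 0 = 0)
W(a) = 6*a (W(a) = a*((1 + 5) + 0) = a*(6 + 0) = a*6 = 6*a)
-W(-549) = -6*(-549) = -1*(-3294) = 3294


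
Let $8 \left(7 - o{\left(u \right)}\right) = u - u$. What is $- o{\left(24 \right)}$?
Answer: $-7$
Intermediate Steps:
$o{\left(u \right)} = 7$ ($o{\left(u \right)} = 7 - \frac{u - u}{8} = 7 - 0 = 7 + 0 = 7$)
$- o{\left(24 \right)} = \left(-1\right) 7 = -7$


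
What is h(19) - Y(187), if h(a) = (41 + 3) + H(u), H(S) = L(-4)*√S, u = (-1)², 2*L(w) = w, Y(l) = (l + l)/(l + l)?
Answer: 41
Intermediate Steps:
Y(l) = 1 (Y(l) = (2*l)/((2*l)) = (2*l)*(1/(2*l)) = 1)
L(w) = w/2
u = 1
H(S) = -2*√S (H(S) = ((½)*(-4))*√S = -2*√S)
h(a) = 42 (h(a) = (41 + 3) - 2*√1 = 44 - 2*1 = 44 - 2 = 42)
h(19) - Y(187) = 42 - 1*1 = 42 - 1 = 41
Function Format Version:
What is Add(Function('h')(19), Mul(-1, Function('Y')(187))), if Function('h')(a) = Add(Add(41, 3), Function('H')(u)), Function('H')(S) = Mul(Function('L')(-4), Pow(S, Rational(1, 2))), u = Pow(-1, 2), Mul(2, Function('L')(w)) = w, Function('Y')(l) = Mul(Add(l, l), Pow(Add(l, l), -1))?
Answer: 41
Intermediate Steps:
Function('Y')(l) = 1 (Function('Y')(l) = Mul(Mul(2, l), Pow(Mul(2, l), -1)) = Mul(Mul(2, l), Mul(Rational(1, 2), Pow(l, -1))) = 1)
Function('L')(w) = Mul(Rational(1, 2), w)
u = 1
Function('H')(S) = Mul(-2, Pow(S, Rational(1, 2))) (Function('H')(S) = Mul(Mul(Rational(1, 2), -4), Pow(S, Rational(1, 2))) = Mul(-2, Pow(S, Rational(1, 2))))
Function('h')(a) = 42 (Function('h')(a) = Add(Add(41, 3), Mul(-2, Pow(1, Rational(1, 2)))) = Add(44, Mul(-2, 1)) = Add(44, -2) = 42)
Add(Function('h')(19), Mul(-1, Function('Y')(187))) = Add(42, Mul(-1, 1)) = Add(42, -1) = 41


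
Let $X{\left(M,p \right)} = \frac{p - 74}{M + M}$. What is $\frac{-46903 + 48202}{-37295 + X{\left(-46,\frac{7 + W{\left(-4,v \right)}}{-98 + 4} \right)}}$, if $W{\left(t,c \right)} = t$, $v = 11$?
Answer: $- \frac{11233752}{322520201} \approx -0.034831$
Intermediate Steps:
$X{\left(M,p \right)} = \frac{-74 + p}{2 M}$
$\frac{-46903 + 48202}{-37295 + X{\left(-46,\frac{7 + W{\left(-4,v \right)}}{-98 + 4} \right)}} = \frac{-46903 + 48202}{-37295 + \frac{-74 + \frac{7 - 4}{-98 + 4}}{2 \left(-46\right)}} = \frac{1299}{-37295 + \frac{1}{2} \left(- \frac{1}{46}\right) \left(-74 + \frac{3}{-94}\right)} = \frac{1299}{-37295 + \frac{1}{2} \left(- \frac{1}{46}\right) \left(-74 + 3 \left(- \frac{1}{94}\right)\right)} = \frac{1299}{-37295 + \frac{1}{2} \left(- \frac{1}{46}\right) \left(-74 - \frac{3}{94}\right)} = \frac{1299}{-37295 + \frac{1}{2} \left(- \frac{1}{46}\right) \left(- \frac{6959}{94}\right)} = \frac{1299}{-37295 + \frac{6959}{8648}} = \frac{1299}{- \frac{322520201}{8648}} = 1299 \left(- \frac{8648}{322520201}\right) = - \frac{11233752}{322520201}$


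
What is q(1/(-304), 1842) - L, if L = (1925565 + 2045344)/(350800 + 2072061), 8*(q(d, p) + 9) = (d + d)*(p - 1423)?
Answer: -89638767/8161216 ≈ -10.984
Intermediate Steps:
q(d, p) = -9 + d*(-1423 + p)/4 (q(d, p) = -9 + ((d + d)*(p - 1423))/8 = -9 + ((2*d)*(-1423 + p))/8 = -9 + (2*d*(-1423 + p))/8 = -9 + d*(-1423 + p)/4)
L = 3970909/2422861 ≈ 1.6389
q(1/(-304), 1842) - L = (-9 - 1423/4/(-304) + (1/4)*1842/(-304)) - 1*3970909/2422861 = (-9 - 1423/4*(-1/304) + (1/4)*(-1/304)*1842) - 3970909/2422861 = (-9 + 1423/1216 - 921/608) - 3970909/2422861 = -11363/1216 - 3970909/2422861 = -89638767/8161216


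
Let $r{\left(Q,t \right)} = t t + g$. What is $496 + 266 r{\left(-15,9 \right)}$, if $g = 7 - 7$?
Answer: $22042$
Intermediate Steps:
$g = 0$
$r{\left(Q,t \right)} = t^{2}$ ($r{\left(Q,t \right)} = t t + 0 = t^{2} + 0 = t^{2}$)
$496 + 266 r{\left(-15,9 \right)} = 496 + 266 \cdot 9^{2} = 496 + 266 \cdot 81 = 496 + 21546 = 22042$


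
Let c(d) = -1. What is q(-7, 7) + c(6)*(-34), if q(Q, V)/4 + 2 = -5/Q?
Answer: 202/7 ≈ 28.857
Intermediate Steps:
q(Q, V) = -8 - 20/Q (q(Q, V) = -8 + 4*(-5/Q) = -8 - 20/Q)
q(-7, 7) + c(6)*(-34) = (-8 - 20/(-7)) - 1*(-34) = (-8 - 20*(-1/7)) + 34 = (-8 + 20/7) + 34 = -36/7 + 34 = 202/7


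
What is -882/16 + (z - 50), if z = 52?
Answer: -425/8 ≈ -53.125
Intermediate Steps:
-882/16 + (z - 50) = -882/16 + (52 - 50) = -882/16 + 2 = -63*7/8 + 2 = -441/8 + 2 = -425/8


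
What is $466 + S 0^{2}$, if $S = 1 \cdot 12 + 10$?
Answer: $466$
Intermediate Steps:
$S = 22$ ($S = 12 + 10 = 22$)
$466 + S 0^{2} = 466 + 22 \cdot 0^{2} = 466 + 22 \cdot 0 = 466 + 0 = 466$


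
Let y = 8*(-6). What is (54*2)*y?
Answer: -5184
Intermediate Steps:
y = -48
(54*2)*y = (54*2)*(-48) = 108*(-48) = -5184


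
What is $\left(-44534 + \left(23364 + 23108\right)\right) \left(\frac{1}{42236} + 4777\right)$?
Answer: $\frac{195506770437}{21118} \approx 9.2578 \cdot 10^{6}$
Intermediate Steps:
$\left(-44534 + \left(23364 + 23108\right)\right) \left(\frac{1}{42236} + 4777\right) = \left(-44534 + 46472\right) \left(\frac{1}{42236} + 4777\right) = 1938 \cdot \frac{201761373}{42236} = \frac{195506770437}{21118}$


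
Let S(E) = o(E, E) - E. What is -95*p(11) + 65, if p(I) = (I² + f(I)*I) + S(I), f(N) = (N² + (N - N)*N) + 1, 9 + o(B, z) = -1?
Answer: -136925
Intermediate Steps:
o(B, z) = -10 (o(B, z) = -9 - 1 = -10)
f(N) = 1 + N² (f(N) = (N² + 0*N) + 1 = (N² + 0) + 1 = N² + 1 = 1 + N²)
S(E) = -10 - E
p(I) = -10 + I² - I + I*(1 + I²) (p(I) = (I² + (1 + I²)*I) + (-10 - I) = (I² + I*(1 + I²)) + (-10 - I) = -10 + I² - I + I*(1 + I²))
-95*p(11) + 65 = -95*(-10 + 11² + 11³) + 65 = -95*(-10 + 121 + 1331) + 65 = -95*1442 + 65 = -136990 + 65 = -136925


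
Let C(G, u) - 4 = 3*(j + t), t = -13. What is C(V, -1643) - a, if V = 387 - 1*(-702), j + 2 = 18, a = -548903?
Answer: 548916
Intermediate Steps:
j = 16 (j = -2 + 18 = 16)
V = 1089 (V = 387 + 702 = 1089)
C(G, u) = 13 (C(G, u) = 4 + 3*(16 - 13) = 4 + 3*3 = 4 + 9 = 13)
C(V, -1643) - a = 13 - 1*(-548903) = 13 + 548903 = 548916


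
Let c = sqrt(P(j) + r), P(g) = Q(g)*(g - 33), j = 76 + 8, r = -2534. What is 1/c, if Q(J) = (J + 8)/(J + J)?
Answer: -I*sqrt(491190)/35085 ≈ -0.019976*I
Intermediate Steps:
Q(J) = (8 + J)/(2*J) (Q(J) = (8 + J)/((2*J)) = (8 + J)*(1/(2*J)) = (8 + J)/(2*J))
j = 84
P(g) = (-33 + g)*(8 + g)/(2*g) (P(g) = ((8 + g)/(2*g))*(g - 33) = ((8 + g)/(2*g))*(-33 + g) = (-33 + g)*(8 + g)/(2*g))
c = I*sqrt(491190)/14 (c = sqrt((1/2)*(-33 + 84)*(8 + 84)/84 - 2534) = sqrt((1/2)*(1/84)*51*92 - 2534) = sqrt(391/14 - 2534) = sqrt(-35085/14) = I*sqrt(491190)/14 ≈ 50.061*I)
1/c = 1/(I*sqrt(491190)/14) = -I*sqrt(491190)/35085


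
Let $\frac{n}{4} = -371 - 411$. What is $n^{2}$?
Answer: $9784384$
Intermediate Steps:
$n = -3128$ ($n = 4 \left(-371 - 411\right) = 4 \left(-782\right) = -3128$)
$n^{2} = \left(-3128\right)^{2} = 9784384$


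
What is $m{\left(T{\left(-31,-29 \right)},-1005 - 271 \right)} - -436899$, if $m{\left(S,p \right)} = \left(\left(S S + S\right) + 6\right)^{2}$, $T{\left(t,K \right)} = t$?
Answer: $1312995$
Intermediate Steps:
$m{\left(S,p \right)} = \left(6 + S + S^{2}\right)^{2}$ ($m{\left(S,p \right)} = \left(\left(S^{2} + S\right) + 6\right)^{2} = \left(\left(S + S^{2}\right) + 6\right)^{2} = \left(6 + S + S^{2}\right)^{2}$)
$m{\left(T{\left(-31,-29 \right)},-1005 - 271 \right)} - -436899 = \left(6 - 31 + \left(-31\right)^{2}\right)^{2} - -436899 = \left(6 - 31 + 961\right)^{2} + 436899 = 936^{2} + 436899 = 876096 + 436899 = 1312995$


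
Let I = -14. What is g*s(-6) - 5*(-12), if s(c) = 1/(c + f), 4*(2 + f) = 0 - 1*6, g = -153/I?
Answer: 7827/133 ≈ 58.850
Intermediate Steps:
g = 153/14 (g = -153/(-14) = -153*(-1/14) = 153/14 ≈ 10.929)
f = -7/2 (f = -2 + (0 - 1*6)/4 = -2 + (0 - 6)/4 = -2 + (¼)*(-6) = -2 - 3/2 = -7/2 ≈ -3.5000)
s(c) = 1/(-7/2 + c) (s(c) = 1/(c - 7/2) = 1/(-7/2 + c))
g*s(-6) - 5*(-12) = 153*(2/(-7 + 2*(-6)))/14 - 5*(-12) = 153*(2/(-7 - 12))/14 + 60 = 153*(2/(-19))/14 + 60 = 153*(2*(-1/19))/14 + 60 = (153/14)*(-2/19) + 60 = -153/133 + 60 = 7827/133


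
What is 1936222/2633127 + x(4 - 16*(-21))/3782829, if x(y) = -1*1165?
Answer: 2440443046361/3320223058761 ≈ 0.73502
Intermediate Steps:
x(y) = -1165
1936222/2633127 + x(4 - 16*(-21))/3782829 = 1936222/2633127 - 1165/3782829 = 2440443046361/3320223058761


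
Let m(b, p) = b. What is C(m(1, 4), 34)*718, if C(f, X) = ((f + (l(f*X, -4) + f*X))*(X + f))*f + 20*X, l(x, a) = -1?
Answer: 1342660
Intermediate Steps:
C(f, X) = 20*X + f*(X + f)*(-1 + f + X*f) (C(f, X) = ((f + (-1 + f*X))*(X + f))*f + 20*X = ((f + (-1 + X*f))*(X + f))*f + 20*X = ((-1 + f + X*f)*(X + f))*f + 20*X = ((X + f)*(-1 + f + X*f))*f + 20*X = f*(X + f)*(-1 + f + X*f) + 20*X = 20*X + f*(X + f)*(-1 + f + X*f))
C(m(1, 4), 34)*718 = (1**3 - 1*1**2 + 20*34 + 34*1**2 + 34*1**3 + 34**2*1**2 - 1*34*1)*718 = (1 - 1*1 + 680 + 34*1 + 34*1 + 1156*1 - 34)*718 = (1 - 1 + 680 + 34 + 34 + 1156 - 34)*718 = 1870*718 = 1342660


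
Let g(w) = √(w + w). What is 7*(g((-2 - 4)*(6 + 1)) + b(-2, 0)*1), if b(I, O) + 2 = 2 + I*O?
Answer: 14*I*√21 ≈ 64.156*I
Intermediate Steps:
b(I, O) = I*O (b(I, O) = -2 + (2 + I*O) = I*O)
g(w) = √2*√w (g(w) = √(2*w) = √2*√w)
7*(g((-2 - 4)*(6 + 1)) + b(-2, 0)*1) = 7*(√2*√((-2 - 4)*(6 + 1)) - 2*0*1) = 7*(√2*√(-6*7) + 0*1) = 7*(√2*√(-42) + 0) = 7*(√2*(I*√42) + 0) = 7*(2*I*√21 + 0) = 7*(2*I*√21) = 14*I*√21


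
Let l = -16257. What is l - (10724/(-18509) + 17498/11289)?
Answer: -3397072085203/208948101 ≈ -16258.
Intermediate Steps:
l - (10724/(-18509) + 17498/11289) = -16257 - (10724/(-18509) + 17498/11289) = -16257 - (10724*(-1/18509) + 17498*(1/11289)) = -16257 - (-10724/18509 + 17498/11289) = -16257 - 1*202807246/208948101 = -16257 - 202807246/208948101 = -3397072085203/208948101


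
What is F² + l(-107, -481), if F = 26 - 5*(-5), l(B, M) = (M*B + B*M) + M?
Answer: 105054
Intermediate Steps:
l(B, M) = M + 2*B*M (l(B, M) = (B*M + B*M) + M = 2*B*M + M = M + 2*B*M)
F = 51 (F = 26 + 25 = 51)
F² + l(-107, -481) = 51² - 481*(1 + 2*(-107)) = 2601 - 481*(1 - 214) = 2601 - 481*(-213) = 2601 + 102453 = 105054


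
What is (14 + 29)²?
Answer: 1849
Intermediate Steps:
(14 + 29)² = 43² = 1849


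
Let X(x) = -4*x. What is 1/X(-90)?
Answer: 1/360 ≈ 0.0027778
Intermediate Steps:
1/X(-90) = 1/(-4*(-90)) = 1/360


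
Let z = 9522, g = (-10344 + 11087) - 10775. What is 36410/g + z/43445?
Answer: -67559443/19810920 ≈ -3.4102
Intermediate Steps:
g = -10032 (g = 743 - 10775 = -10032)
36410/g + z/43445 = 36410/(-10032) + 9522/43445 = 36410*(-1/10032) + 9522*(1/43445) = -1655/456 + 9522/43445 = -67559443/19810920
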